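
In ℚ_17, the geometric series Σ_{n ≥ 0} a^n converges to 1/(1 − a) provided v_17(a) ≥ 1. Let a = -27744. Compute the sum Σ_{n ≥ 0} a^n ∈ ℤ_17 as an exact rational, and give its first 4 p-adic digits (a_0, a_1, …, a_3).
Σ a^n = 1/(1 − a) = 1/27745;  first 4 digits = (1, 0, 6, 11)

v_17(a) = 2 ≥ 1, so the series converges in ℤ_17 to 1/(1 − a) = 1/(1 − (-27744)) = 1/27745. Expand this rational in ℤ_17: compute digits iteratively via d_i = x_i mod 17, x_{i+1} = (x_i − d_i)/17. The first 4 digits are (1, 0, 6, 11).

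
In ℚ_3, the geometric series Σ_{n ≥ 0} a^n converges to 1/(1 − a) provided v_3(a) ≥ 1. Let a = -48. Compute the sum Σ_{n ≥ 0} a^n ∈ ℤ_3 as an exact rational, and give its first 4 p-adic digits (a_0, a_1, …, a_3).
Σ a^n = 1/(1 − a) = 1/49;  first 4 digits = (1, 2, 1, 1)

v_3(a) = 1 ≥ 1, so the series converges in ℤ_3 to 1/(1 − a) = 1/(1 − (-48)) = 1/49. Expand this rational in ℤ_3: compute digits iteratively via d_i = x_i mod 3, x_{i+1} = (x_i − d_i)/3. The first 4 digits are (1, 2, 1, 1).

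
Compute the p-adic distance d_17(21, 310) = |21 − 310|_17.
d_17(21, 310) = 1/289

Step 1 — x − y = 21 − 310 = -289. Step 2 — v_17(-289) = 2 (factor: -289 = −(17^2 · 1); the sign does not affect v_p). Step 3 — |x − y|_17 = 17^{-2} = 1/289.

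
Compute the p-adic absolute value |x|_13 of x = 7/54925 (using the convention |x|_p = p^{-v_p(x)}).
|7/54925|_13 = 2197

Step 1 — compute v_13(x) by factoring powers of 13 out of the numerator and denominator: v_13(7/54925) = -3. Step 2 — apply |x|_p = p^{-v_p(x)} = 13^{3} = 2197.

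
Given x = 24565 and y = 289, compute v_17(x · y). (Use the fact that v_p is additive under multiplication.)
v_17(7099285) = 5

v_p(x) = 3 (factor: 24565 = 17^3 · 5); v_p(y) = 2 (factor: 289 = 17^2 · 1). Additivity: v_p(xy) = v_p(x) + v_p(y) = 3 + 2 = 5. (Direct check: xy = 7099285 = 17^5 · (5).)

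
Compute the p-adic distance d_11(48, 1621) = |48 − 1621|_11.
d_11(48, 1621) = 1/121

Step 1 — x − y = 48 − 1621 = -1573. Step 2 — v_11(-1573) = 2 (factor: -1573 = −(11^2 · 13); the sign does not affect v_p). Step 3 — |x − y|_11 = 11^{-2} = 1/121.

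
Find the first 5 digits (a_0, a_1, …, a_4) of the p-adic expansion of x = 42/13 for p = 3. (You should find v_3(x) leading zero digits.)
(a_0, …, a_4) = (0, 2, 2, 2, 0)

v_3(42/13) = 1, so a_0 = ... = a_0 = 0. Factor out: x = 3^1 · u with u = 14/13 a unit in ℤ_3. Expand u iteratively via a_{v+i} = u_i mod 3, u_{i+1} = (u_i − a_{v+i})/3:
  u_0 = 14/13;  a_1 = 2;  u_1 = (u_0 − 2)/3 = -4/13
  u_1 = -4/13;  a_2 = 2;  u_2 = (u_1 − 2)/3 = -10/13
  u_2 = -10/13;  a_3 = 2;  u_3 = (u_2 − 2)/3 = -12/13
  u_3 = -12/13;  a_4 = 0;  u_4 = (u_3 − 0)/3 = -4/13
Digits: (0, 2, 2, 2, 0).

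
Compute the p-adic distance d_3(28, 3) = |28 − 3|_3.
d_3(28, 3) = 1

Step 1 — x − y = 28 − 3 = 25. Step 2 — v_3(25) = 0 (factor: 25 = (3^0 · 25); the sign does not affect v_p). Step 3 — |x − y|_3 = 3^{0} = 1.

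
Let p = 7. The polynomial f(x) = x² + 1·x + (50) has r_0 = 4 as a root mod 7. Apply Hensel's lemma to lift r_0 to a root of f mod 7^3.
r_2 = 165 (mod 343)

Hensel: r_{i+1} = r_i − f(r_i)·(f′(r_i))^{-1} mod 7^{i+2}, f′(x) = 2x + 1. Iterate:
  r_0 = 4 (mod 7)
  r_1 = 18 (mod 49)
  r_2 = 165 (mod 343)
Final: r = 165 satisfies f(r) ≡ 0 mod 7^3.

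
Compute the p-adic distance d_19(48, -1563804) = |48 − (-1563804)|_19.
d_19(48, -1563804) = 1/130321

Step 1 — x − y = 48 − (-1563804) = 1563852. Step 2 — v_19(1563852) = 4 (factor: 1563852 = (19^4 · 12); the sign does not affect v_p). Step 3 — |x − y|_19 = 19^{-4} = 1/130321.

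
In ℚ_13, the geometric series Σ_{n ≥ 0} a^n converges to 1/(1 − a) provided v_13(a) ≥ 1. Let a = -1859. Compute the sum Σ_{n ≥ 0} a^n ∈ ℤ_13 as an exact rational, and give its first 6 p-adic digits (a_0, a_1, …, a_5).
Σ a^n = 1/(1 − a) = 1/1860;  first 6 digits = (1, 0, 2, 12, 3, 9)

v_13(a) = 2 ≥ 1, so the series converges in ℤ_13 to 1/(1 − a) = 1/(1 − (-1859)) = 1/1860. Expand this rational in ℤ_13: compute digits iteratively via d_i = x_i mod 13, x_{i+1} = (x_i − d_i)/13. The first 6 digits are (1, 0, 2, 12, 3, 9).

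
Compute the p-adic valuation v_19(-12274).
v_19(-12274) = 2

v_19(n) is the largest exponent k such that 19^k divides n. Factor out: -12274 = -19^2 · 34. (Sign doesn't affect v_p.) So v_19(-12274) = 2.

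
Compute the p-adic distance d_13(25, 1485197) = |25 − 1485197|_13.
d_13(25, 1485197) = 1/371293

Step 1 — x − y = 25 − 1485197 = -1485172. Step 2 — v_13(-1485172) = 5 (factor: -1485172 = −(13^5 · 4); the sign does not affect v_p). Step 3 — |x − y|_13 = 13^{-5} = 1/371293.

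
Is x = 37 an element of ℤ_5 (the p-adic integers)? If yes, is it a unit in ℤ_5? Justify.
x ∈ ℤ_5^× (unit); v_5(x) = 0

ℤ_5 = {x ∈ ℚ_5 : v_5(x) ≥ 0} and ℤ_5^× = {x ∈ ℤ_5 : v_5(x) = 0}. Here v_5(37) = v_5(num) − v_5(den) = 0; compare against these criteria.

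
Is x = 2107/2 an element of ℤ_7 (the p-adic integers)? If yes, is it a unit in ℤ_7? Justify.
x ∈ ℤ_7 but not a unit; v_7(x) = 2 > 0

ℤ_7 = {x ∈ ℚ_7 : v_7(x) ≥ 0} and ℤ_7^× = {x ∈ ℤ_7 : v_7(x) = 0}. Here v_7(2107/2) = v_7(num) − v_7(den) = 2; compare against these criteria.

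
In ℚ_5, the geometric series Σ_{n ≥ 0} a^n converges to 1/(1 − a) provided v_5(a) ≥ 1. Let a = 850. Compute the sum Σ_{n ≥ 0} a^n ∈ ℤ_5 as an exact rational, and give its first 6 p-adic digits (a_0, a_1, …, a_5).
Σ a^n = 1/(1 − a) = -1/849;  first 6 digits = (1, 0, 4, 1, 2, 1)

v_5(a) = 2 ≥ 1, so the series converges in ℤ_5 to 1/(1 − a) = 1/(1 − 850) = -1/849. Expand this rational in ℤ_5: compute digits iteratively via d_i = x_i mod 5, x_{i+1} = (x_i − d_i)/5. The first 6 digits are (1, 0, 4, 1, 2, 1).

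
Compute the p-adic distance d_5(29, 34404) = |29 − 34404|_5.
d_5(29, 34404) = 1/3125

Step 1 — x − y = 29 − 34404 = -34375. Step 2 — v_5(-34375) = 5 (factor: -34375 = −(5^5 · 11); the sign does not affect v_p). Step 3 — |x − y|_5 = 5^{-5} = 1/3125.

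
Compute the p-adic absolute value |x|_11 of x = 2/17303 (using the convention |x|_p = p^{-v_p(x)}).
|2/17303|_11 = 1331

Step 1 — compute v_11(x) by factoring powers of 11 out of the numerator and denominator: v_11(2/17303) = -3. Step 2 — apply |x|_p = p^{-v_p(x)} = 11^{3} = 1331.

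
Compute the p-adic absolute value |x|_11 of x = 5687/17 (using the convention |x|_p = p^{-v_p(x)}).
|5687/17|_11 = 1/121

Step 1 — compute v_11(x) by factoring powers of 11 out of the numerator and denominator: v_11(5687/17) = 2. Step 2 — apply |x|_p = p^{-v_p(x)} = 11^{-2} = 1/121.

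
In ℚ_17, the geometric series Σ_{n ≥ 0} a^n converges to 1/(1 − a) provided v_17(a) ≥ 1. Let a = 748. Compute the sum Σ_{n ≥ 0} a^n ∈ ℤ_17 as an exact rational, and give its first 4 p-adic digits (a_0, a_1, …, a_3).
Σ a^n = 1/(1 − a) = -1/747;  first 4 digits = (1, 10, 0, 9)

v_17(a) = 1 ≥ 1, so the series converges in ℤ_17 to 1/(1 − a) = 1/(1 − 748) = -1/747. Expand this rational in ℤ_17: compute digits iteratively via d_i = x_i mod 17, x_{i+1} = (x_i − d_i)/17. The first 4 digits are (1, 10, 0, 9).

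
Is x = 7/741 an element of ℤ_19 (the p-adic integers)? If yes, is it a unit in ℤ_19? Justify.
x ∉ ℤ_19 (v_19(x) = -1 < 0)

ℤ_19 = {x ∈ ℚ_19 : v_19(x) ≥ 0} and ℤ_19^× = {x ∈ ℤ_19 : v_19(x) = 0}. Here v_19(7/741) = v_19(num) − v_19(den) = -1; compare against these criteria.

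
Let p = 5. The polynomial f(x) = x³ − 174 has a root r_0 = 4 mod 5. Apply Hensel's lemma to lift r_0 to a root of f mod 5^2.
r_1 = 24 (mod 25)

Hensel: r_{i+1} = r_i − f(r_i)/f′(r_i) mod 5^{i+2}, where f′(x) = 3x². Iterate:
  r_0 = 4 (mod 5)
  r_1 = 24 (mod 25)
Final: r = 24 with f(r) ≡ 0 mod 5^2.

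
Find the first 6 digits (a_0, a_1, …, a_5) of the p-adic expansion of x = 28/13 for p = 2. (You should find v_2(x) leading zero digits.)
(a_0, …, a_5) = (0, 0, 1, 1, 0, 0)

v_2(28/13) = 2, so a_0 = ... = a_1 = 0. Factor out: x = 2^2 · u with u = 7/13 a unit in ℤ_2. Expand u iteratively via a_{v+i} = u_i mod 2, u_{i+1} = (u_i − a_{v+i})/2:
  u_0 = 7/13;  a_2 = 1;  u_1 = (u_0 − 1)/2 = -3/13
  u_1 = -3/13;  a_3 = 1;  u_2 = (u_1 − 1)/2 = -8/13
  u_2 = -8/13;  a_4 = 0;  u_3 = (u_2 − 0)/2 = -4/13
  u_3 = -4/13;  a_5 = 0;  u_4 = (u_3 − 0)/2 = -2/13
Digits: (0, 0, 1, 1, 0, 0).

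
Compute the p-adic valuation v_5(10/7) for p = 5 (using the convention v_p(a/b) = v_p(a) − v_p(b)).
v_5(10/7) = 1

Factor powers of 5 from the numerator and denominator of the reduced fraction: 10 = 5^1 · 2 and 7 = 5^0 · 7. Apply v_p(a/b) = v_p(a) − v_p(b): v_5(10/7) = 1 − 0 = 1.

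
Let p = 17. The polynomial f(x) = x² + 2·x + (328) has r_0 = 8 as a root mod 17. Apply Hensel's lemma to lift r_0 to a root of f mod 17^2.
r_1 = 178 (mod 289)

Hensel: r_{i+1} = r_i − f(r_i)·(f′(r_i))^{-1} mod 17^{i+2}, f′(x) = 2x + 2. Iterate:
  r_0 = 8 (mod 17)
  r_1 = 178 (mod 289)
Final: r = 178 satisfies f(r) ≡ 0 mod 17^2.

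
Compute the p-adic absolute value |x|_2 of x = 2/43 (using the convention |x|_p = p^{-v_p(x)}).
|2/43|_2 = 1/2

Step 1 — compute v_2(x) by factoring powers of 2 out of the numerator and denominator: v_2(2/43) = 1. Step 2 — apply |x|_p = p^{-v_p(x)} = 2^{-1} = 1/2.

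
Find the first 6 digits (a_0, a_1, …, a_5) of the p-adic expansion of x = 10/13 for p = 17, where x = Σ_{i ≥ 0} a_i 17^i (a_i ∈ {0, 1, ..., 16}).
(a_0, …, a_5) = (6, 1, 13, 11, 15, 3)

v_17(10/13) = 0 (numerator and denominator both coprime to 17), so x ∈ ℤ_17^×. Compute digits iteratively via a_i = x_i mod 17, x_{i+1} = (x_i − a_i)/17, with x_0 = x:
  x_0 = 10/13;  a_0 = 6;  x_1 = (x_0 − 6)/17 = -4/13
  x_1 = -4/13;  a_1 = 1;  x_2 = (x_1 − 1)/17 = -1/13
  x_2 = -1/13;  a_2 = 13;  x_3 = (x_2 − 13)/17 = -10/13
  x_3 = -10/13;  a_3 = 11;  x_4 = (x_3 − 11)/17 = -9/13
  x_4 = -9/13;  a_4 = 15;  x_5 = (x_4 − 15)/17 = -12/13
  x_5 = -12/13;  a_5 = 3;  x_6 = (x_5 − 3)/17 = -3/13
Digits: (6, 1, 13, 11, 15, 3).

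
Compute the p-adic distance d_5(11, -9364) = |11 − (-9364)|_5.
d_5(11, -9364) = 1/3125

Step 1 — x − y = 11 − (-9364) = 9375. Step 2 — v_5(9375) = 5 (factor: 9375 = (5^5 · 3); the sign does not affect v_p). Step 3 — |x − y|_5 = 5^{-5} = 1/3125.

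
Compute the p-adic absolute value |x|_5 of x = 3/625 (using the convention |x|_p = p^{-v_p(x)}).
|3/625|_5 = 625

Step 1 — compute v_5(x) by factoring powers of 5 out of the numerator and denominator: v_5(3/625) = -4. Step 2 — apply |x|_p = p^{-v_p(x)} = 5^{4} = 625.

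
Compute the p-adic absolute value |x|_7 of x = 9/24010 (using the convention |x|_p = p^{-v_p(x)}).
|9/24010|_7 = 2401

Step 1 — compute v_7(x) by factoring powers of 7 out of the numerator and denominator: v_7(9/24010) = -4. Step 2 — apply |x|_p = p^{-v_p(x)} = 7^{4} = 2401.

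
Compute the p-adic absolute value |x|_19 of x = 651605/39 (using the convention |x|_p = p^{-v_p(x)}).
|651605/39|_19 = 1/130321

Step 1 — compute v_19(x) by factoring powers of 19 out of the numerator and denominator: v_19(651605/39) = 4. Step 2 — apply |x|_p = p^{-v_p(x)} = 19^{-4} = 1/130321.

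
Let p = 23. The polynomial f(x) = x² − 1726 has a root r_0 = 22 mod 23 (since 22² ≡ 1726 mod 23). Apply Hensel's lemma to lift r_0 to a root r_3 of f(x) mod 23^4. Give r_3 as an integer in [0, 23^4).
r_3 = 171855 (mod 279841)

Hensel's recurrence: r_{i+1} = r_i − f(r_i)·(f′(r_i))^{-1} mod 23^{i+2}, with f′(x) = 2x. Iterate:
  r_0 = 22 (mod 23)
  r_1 = 459 (mod 529)
  r_2 = 1517 (mod 12167)
  r_3 = 171855 (mod 279841)
Final: r_3 = 171855, and one checks f(r_3) ≡ 0 mod 23^4.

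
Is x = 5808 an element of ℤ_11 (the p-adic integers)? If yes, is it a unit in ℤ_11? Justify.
x ∈ ℤ_11 but not a unit; v_11(x) = 2 > 0

ℤ_11 = {x ∈ ℚ_11 : v_11(x) ≥ 0} and ℤ_11^× = {x ∈ ℤ_11 : v_11(x) = 0}. Here v_11(5808) = v_11(num) − v_11(den) = 2; compare against these criteria.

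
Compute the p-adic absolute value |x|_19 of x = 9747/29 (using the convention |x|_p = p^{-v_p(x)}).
|9747/29|_19 = 1/361

Step 1 — compute v_19(x) by factoring powers of 19 out of the numerator and denominator: v_19(9747/29) = 2. Step 2 — apply |x|_p = p^{-v_p(x)} = 19^{-2} = 1/361.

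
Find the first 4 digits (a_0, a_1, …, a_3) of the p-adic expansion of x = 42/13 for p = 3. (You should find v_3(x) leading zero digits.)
(a_0, …, a_3) = (0, 2, 2, 2)

v_3(42/13) = 1, so a_0 = ... = a_0 = 0. Factor out: x = 3^1 · u with u = 14/13 a unit in ℤ_3. Expand u iteratively via a_{v+i} = u_i mod 3, u_{i+1} = (u_i − a_{v+i})/3:
  u_0 = 14/13;  a_1 = 2;  u_1 = (u_0 − 2)/3 = -4/13
  u_1 = -4/13;  a_2 = 2;  u_2 = (u_1 − 2)/3 = -10/13
  u_2 = -10/13;  a_3 = 2;  u_3 = (u_2 − 2)/3 = -12/13
Digits: (0, 2, 2, 2).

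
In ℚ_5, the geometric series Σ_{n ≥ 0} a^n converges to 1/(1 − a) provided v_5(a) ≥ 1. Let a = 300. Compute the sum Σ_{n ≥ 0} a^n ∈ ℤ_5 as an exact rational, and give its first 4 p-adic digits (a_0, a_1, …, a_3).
Σ a^n = 1/(1 − a) = -1/299;  first 4 digits = (1, 0, 2, 2)

v_5(a) = 2 ≥ 1, so the series converges in ℤ_5 to 1/(1 − a) = 1/(1 − 300) = -1/299. Expand this rational in ℤ_5: compute digits iteratively via d_i = x_i mod 5, x_{i+1} = (x_i − d_i)/5. The first 4 digits are (1, 0, 2, 2).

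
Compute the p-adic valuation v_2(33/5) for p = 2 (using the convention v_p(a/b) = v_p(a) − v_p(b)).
v_2(33/5) = 0

Factor powers of 2 from the numerator and denominator of the reduced fraction: 33 = 2^0 · 33 and 5 = 2^0 · 5. Apply v_p(a/b) = v_p(a) − v_p(b): v_2(33/5) = 0 − 0 = 0.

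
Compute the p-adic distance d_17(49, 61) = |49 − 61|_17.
d_17(49, 61) = 1

Step 1 — x − y = 49 − 61 = -12. Step 2 — v_17(-12) = 0 (factor: -12 = −(17^0 · 12); the sign does not affect v_p). Step 3 — |x − y|_17 = 17^{0} = 1.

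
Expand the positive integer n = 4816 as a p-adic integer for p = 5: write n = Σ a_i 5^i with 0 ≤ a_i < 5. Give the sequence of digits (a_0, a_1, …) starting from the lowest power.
(a_0, a_1, …) = (1, 3, 2, 3, 2, 1)

Repeated division by 5 gives the digits low-to-high: 4816 = 1 + 3·5^1 + 2·5^2 + 3·5^3 + 2·5^4 + 1·5^5. Digit sequence: (1, 3, 2, 3, 2, 1).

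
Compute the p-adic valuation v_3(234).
v_3(234) = 2

v_3(n) is the largest exponent k such that 3^k divides n. Factor out: 234 = 3^2 · 26. (Sign doesn't affect v_p.) So v_3(234) = 2.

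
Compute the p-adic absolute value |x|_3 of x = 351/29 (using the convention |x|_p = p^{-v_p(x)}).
|351/29|_3 = 1/27

Step 1 — compute v_3(x) by factoring powers of 3 out of the numerator and denominator: v_3(351/29) = 3. Step 2 — apply |x|_p = p^{-v_p(x)} = 3^{-3} = 1/27.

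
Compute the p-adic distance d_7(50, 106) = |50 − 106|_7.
d_7(50, 106) = 1/7

Step 1 — x − y = 50 − 106 = -56. Step 2 — v_7(-56) = 1 (factor: -56 = −(7^1 · 8); the sign does not affect v_p). Step 3 — |x − y|_7 = 7^{-1} = 1/7.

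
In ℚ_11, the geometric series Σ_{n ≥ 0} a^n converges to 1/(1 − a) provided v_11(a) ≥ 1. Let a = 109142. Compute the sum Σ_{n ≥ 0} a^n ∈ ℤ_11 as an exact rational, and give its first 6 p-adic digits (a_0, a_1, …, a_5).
Σ a^n = 1/(1 − a) = -1/109141;  first 6 digits = (1, 0, 0, 5, 7, 0)

v_11(a) = 3 ≥ 1, so the series converges in ℤ_11 to 1/(1 − a) = 1/(1 − 109142) = -1/109141. Expand this rational in ℤ_11: compute digits iteratively via d_i = x_i mod 11, x_{i+1} = (x_i − d_i)/11. The first 6 digits are (1, 0, 0, 5, 7, 0).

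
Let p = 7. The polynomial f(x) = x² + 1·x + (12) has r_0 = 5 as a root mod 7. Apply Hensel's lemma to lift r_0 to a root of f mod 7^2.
r_1 = 19 (mod 49)

Hensel: r_{i+1} = r_i − f(r_i)·(f′(r_i))^{-1} mod 7^{i+2}, f′(x) = 2x + 1. Iterate:
  r_0 = 5 (mod 7)
  r_1 = 19 (mod 49)
Final: r = 19 satisfies f(r) ≡ 0 mod 7^2.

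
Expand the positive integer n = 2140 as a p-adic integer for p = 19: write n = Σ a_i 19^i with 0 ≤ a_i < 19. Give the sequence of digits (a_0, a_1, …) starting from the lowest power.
(a_0, a_1, …) = (12, 17, 5)

Repeated division by 19 gives the digits low-to-high: 2140 = 12 + 17·19^1 + 5·19^2. Digit sequence: (12, 17, 5).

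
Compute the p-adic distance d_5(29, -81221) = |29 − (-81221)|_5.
d_5(29, -81221) = 1/3125

Step 1 — x − y = 29 − (-81221) = 81250. Step 2 — v_5(81250) = 5 (factor: 81250 = (5^5 · 26); the sign does not affect v_p). Step 3 — |x − y|_5 = 5^{-5} = 1/3125.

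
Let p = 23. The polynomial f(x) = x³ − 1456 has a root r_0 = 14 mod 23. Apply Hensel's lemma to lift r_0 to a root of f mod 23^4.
r_3 = 186245 (mod 279841)

Hensel: r_{i+1} = r_i − f(r_i)/f′(r_i) mod 23^{i+2}, where f′(x) = 3x². Iterate:
  r_0 = 14 (mod 23)
  r_1 = 37 (mod 529)
  r_2 = 3740 (mod 12167)
  r_3 = 186245 (mod 279841)
Final: r = 186245 with f(r) ≡ 0 mod 23^4.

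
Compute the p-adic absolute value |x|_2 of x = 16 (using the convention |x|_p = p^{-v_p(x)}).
|16|_2 = 1/16

Step 1 — compute v_2(x) by factoring powers of 2 out of the numerator and denominator: v_2(16) = 4. Step 2 — apply |x|_p = p^{-v_p(x)} = 2^{-4} = 1/16.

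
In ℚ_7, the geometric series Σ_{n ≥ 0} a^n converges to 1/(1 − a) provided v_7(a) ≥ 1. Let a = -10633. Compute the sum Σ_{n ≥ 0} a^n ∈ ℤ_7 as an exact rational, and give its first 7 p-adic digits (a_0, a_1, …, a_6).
Σ a^n = 1/(1 − a) = 1/10634;  first 7 digits = (1, 0, 0, 4, 2, 6, 1)

v_7(a) = 3 ≥ 1, so the series converges in ℤ_7 to 1/(1 − a) = 1/(1 − (-10633)) = 1/10634. Expand this rational in ℤ_7: compute digits iteratively via d_i = x_i mod 7, x_{i+1} = (x_i − d_i)/7. The first 7 digits are (1, 0, 0, 4, 2, 6, 1).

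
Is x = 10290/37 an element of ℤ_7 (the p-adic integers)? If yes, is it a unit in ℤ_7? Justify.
x ∈ ℤ_7 but not a unit; v_7(x) = 3 > 0

ℤ_7 = {x ∈ ℚ_7 : v_7(x) ≥ 0} and ℤ_7^× = {x ∈ ℤ_7 : v_7(x) = 0}. Here v_7(10290/37) = v_7(num) − v_7(den) = 3; compare against these criteria.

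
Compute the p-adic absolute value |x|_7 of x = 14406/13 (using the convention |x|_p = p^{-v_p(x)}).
|14406/13|_7 = 1/2401

Step 1 — compute v_7(x) by factoring powers of 7 out of the numerator and denominator: v_7(14406/13) = 4. Step 2 — apply |x|_p = p^{-v_p(x)} = 7^{-4} = 1/2401.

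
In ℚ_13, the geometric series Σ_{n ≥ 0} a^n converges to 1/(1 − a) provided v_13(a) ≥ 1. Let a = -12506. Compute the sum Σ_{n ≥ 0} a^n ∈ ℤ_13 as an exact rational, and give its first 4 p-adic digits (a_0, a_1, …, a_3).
Σ a^n = 1/(1 − a) = 1/12507;  first 4 digits = (1, 0, 4, 7)

v_13(a) = 2 ≥ 1, so the series converges in ℤ_13 to 1/(1 − a) = 1/(1 − (-12506)) = 1/12507. Expand this rational in ℤ_13: compute digits iteratively via d_i = x_i mod 13, x_{i+1} = (x_i − d_i)/13. The first 4 digits are (1, 0, 4, 7).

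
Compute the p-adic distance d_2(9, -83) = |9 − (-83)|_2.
d_2(9, -83) = 1/4

Step 1 — x − y = 9 − (-83) = 92. Step 2 — v_2(92) = 2 (factor: 92 = (2^2 · 23); the sign does not affect v_p). Step 3 — |x − y|_2 = 2^{-2} = 1/4.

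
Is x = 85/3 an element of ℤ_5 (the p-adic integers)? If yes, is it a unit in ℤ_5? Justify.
x ∈ ℤ_5 but not a unit; v_5(x) = 1 > 0

ℤ_5 = {x ∈ ℚ_5 : v_5(x) ≥ 0} and ℤ_5^× = {x ∈ ℤ_5 : v_5(x) = 0}. Here v_5(85/3) = v_5(num) − v_5(den) = 1; compare against these criteria.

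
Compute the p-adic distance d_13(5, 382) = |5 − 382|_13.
d_13(5, 382) = 1/13

Step 1 — x − y = 5 − 382 = -377. Step 2 — v_13(-377) = 1 (factor: -377 = −(13^1 · 29); the sign does not affect v_p). Step 3 — |x − y|_13 = 13^{-1} = 1/13.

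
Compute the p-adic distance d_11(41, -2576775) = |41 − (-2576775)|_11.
d_11(41, -2576775) = 1/161051

Step 1 — x − y = 41 − (-2576775) = 2576816. Step 2 — v_11(2576816) = 5 (factor: 2576816 = (11^5 · 16); the sign does not affect v_p). Step 3 — |x − y|_11 = 11^{-5} = 1/161051.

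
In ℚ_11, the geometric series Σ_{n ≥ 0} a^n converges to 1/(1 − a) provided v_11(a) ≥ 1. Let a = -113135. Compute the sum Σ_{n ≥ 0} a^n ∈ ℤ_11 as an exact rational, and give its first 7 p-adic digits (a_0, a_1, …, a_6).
Σ a^n = 1/(1 − a) = 1/113136;  first 7 digits = (1, 0, 0, 3, 3, 10, 8)

v_11(a) = 3 ≥ 1, so the series converges in ℤ_11 to 1/(1 − a) = 1/(1 − (-113135)) = 1/113136. Expand this rational in ℤ_11: compute digits iteratively via d_i = x_i mod 11, x_{i+1} = (x_i − d_i)/11. The first 7 digits are (1, 0, 0, 3, 3, 10, 8).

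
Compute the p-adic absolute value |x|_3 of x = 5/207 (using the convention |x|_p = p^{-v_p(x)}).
|5/207|_3 = 9

Step 1 — compute v_3(x) by factoring powers of 3 out of the numerator and denominator: v_3(5/207) = -2. Step 2 — apply |x|_p = p^{-v_p(x)} = 3^{2} = 9.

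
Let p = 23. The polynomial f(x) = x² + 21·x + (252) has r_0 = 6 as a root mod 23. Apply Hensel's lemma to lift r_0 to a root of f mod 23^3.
r_2 = 8746 (mod 12167)

Hensel: r_{i+1} = r_i − f(r_i)·(f′(r_i))^{-1} mod 23^{i+2}, f′(x) = 2x + 21. Iterate:
  r_0 = 6 (mod 23)
  r_1 = 282 (mod 529)
  r_2 = 8746 (mod 12167)
Final: r = 8746 satisfies f(r) ≡ 0 mod 23^3.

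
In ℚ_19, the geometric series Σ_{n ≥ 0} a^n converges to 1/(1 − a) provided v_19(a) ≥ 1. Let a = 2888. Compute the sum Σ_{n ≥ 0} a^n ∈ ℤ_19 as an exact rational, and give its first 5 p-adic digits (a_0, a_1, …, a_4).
Σ a^n = 1/(1 − a) = -1/2887;  first 5 digits = (1, 0, 8, 0, 7)

v_19(a) = 2 ≥ 1, so the series converges in ℤ_19 to 1/(1 − a) = 1/(1 − 2888) = -1/2887. Expand this rational in ℤ_19: compute digits iteratively via d_i = x_i mod 19, x_{i+1} = (x_i − d_i)/19. The first 5 digits are (1, 0, 8, 0, 7).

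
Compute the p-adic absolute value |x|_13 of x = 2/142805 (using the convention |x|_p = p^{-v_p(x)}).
|2/142805|_13 = 28561

Step 1 — compute v_13(x) by factoring powers of 13 out of the numerator and denominator: v_13(2/142805) = -4. Step 2 — apply |x|_p = p^{-v_p(x)} = 13^{4} = 28561.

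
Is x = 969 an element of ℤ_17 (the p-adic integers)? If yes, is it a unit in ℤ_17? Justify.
x ∈ ℤ_17 but not a unit; v_17(x) = 1 > 0

ℤ_17 = {x ∈ ℚ_17 : v_17(x) ≥ 0} and ℤ_17^× = {x ∈ ℤ_17 : v_17(x) = 0}. Here v_17(969) = v_17(num) − v_17(den) = 1; compare against these criteria.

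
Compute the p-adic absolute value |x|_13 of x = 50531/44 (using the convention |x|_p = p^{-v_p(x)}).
|50531/44|_13 = 1/2197

Step 1 — compute v_13(x) by factoring powers of 13 out of the numerator and denominator: v_13(50531/44) = 3. Step 2 — apply |x|_p = p^{-v_p(x)} = 13^{-3} = 1/2197.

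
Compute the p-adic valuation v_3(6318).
v_3(6318) = 5

v_3(n) is the largest exponent k such that 3^k divides n. Factor out: 6318 = 3^5 · 26. (Sign doesn't affect v_p.) So v_3(6318) = 5.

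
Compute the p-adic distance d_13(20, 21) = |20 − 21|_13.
d_13(20, 21) = 1

Step 1 — x − y = 20 − 21 = -1. Step 2 — v_13(-1) = 0 (factor: -1 = −(13^0 · 1); the sign does not affect v_p). Step 3 — |x − y|_13 = 13^{0} = 1.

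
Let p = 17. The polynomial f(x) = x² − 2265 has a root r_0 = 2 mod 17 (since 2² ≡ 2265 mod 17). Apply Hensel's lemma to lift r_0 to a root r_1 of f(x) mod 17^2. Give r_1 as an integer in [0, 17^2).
r_1 = 206 (mod 289)

Hensel's recurrence: r_{i+1} = r_i − f(r_i)·(f′(r_i))^{-1} mod 17^{i+2}, with f′(x) = 2x. Iterate:
  r_0 = 2 (mod 17)
  r_1 = 206 (mod 289)
Final: r_1 = 206, and one checks f(r_1) ≡ 0 mod 17^2.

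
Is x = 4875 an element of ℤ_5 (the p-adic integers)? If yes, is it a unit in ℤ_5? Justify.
x ∈ ℤ_5 but not a unit; v_5(x) = 3 > 0

ℤ_5 = {x ∈ ℚ_5 : v_5(x) ≥ 0} and ℤ_5^× = {x ∈ ℤ_5 : v_5(x) = 0}. Here v_5(4875) = v_5(num) − v_5(den) = 3; compare against these criteria.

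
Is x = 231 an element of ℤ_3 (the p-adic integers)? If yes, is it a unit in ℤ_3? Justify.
x ∈ ℤ_3 but not a unit; v_3(x) = 1 > 0

ℤ_3 = {x ∈ ℚ_3 : v_3(x) ≥ 0} and ℤ_3^× = {x ∈ ℤ_3 : v_3(x) = 0}. Here v_3(231) = v_3(num) − v_3(den) = 1; compare against these criteria.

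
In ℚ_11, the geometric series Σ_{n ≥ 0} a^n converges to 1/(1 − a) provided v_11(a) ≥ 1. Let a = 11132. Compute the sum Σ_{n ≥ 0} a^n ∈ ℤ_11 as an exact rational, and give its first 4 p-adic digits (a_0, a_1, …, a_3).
Σ a^n = 1/(1 − a) = -1/11131;  first 4 digits = (1, 0, 4, 8)

v_11(a) = 2 ≥ 1, so the series converges in ℤ_11 to 1/(1 − a) = 1/(1 − 11132) = -1/11131. Expand this rational in ℤ_11: compute digits iteratively via d_i = x_i mod 11, x_{i+1} = (x_i − d_i)/11. The first 4 digits are (1, 0, 4, 8).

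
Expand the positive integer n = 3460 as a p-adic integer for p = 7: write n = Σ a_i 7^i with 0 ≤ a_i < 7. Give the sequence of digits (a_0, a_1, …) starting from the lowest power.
(a_0, a_1, …) = (2, 4, 0, 3, 1)

Repeated division by 7 gives the digits low-to-high: 3460 = 2 + 4·7^1 + 3·7^3 + 1·7^4. Digit sequence: (2, 4, 0, 3, 1).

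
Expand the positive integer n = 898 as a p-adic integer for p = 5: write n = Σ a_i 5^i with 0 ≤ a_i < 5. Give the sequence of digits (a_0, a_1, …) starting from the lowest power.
(a_0, a_1, …) = (3, 4, 0, 2, 1)

Repeated division by 5 gives the digits low-to-high: 898 = 3 + 4·5^1 + 2·5^3 + 1·5^4. Digit sequence: (3, 4, 0, 2, 1).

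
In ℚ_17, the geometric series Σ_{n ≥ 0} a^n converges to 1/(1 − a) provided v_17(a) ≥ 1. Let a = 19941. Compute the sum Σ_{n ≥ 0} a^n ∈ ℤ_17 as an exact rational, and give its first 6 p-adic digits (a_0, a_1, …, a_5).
Σ a^n = 1/(1 − a) = -1/19940;  first 6 digits = (1, 0, 1, 4, 1, 8)

v_17(a) = 2 ≥ 1, so the series converges in ℤ_17 to 1/(1 − a) = 1/(1 − 19941) = -1/19940. Expand this rational in ℤ_17: compute digits iteratively via d_i = x_i mod 17, x_{i+1} = (x_i − d_i)/17. The first 6 digits are (1, 0, 1, 4, 1, 8).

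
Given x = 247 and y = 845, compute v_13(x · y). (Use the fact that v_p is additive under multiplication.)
v_13(208715) = 3

v_p(x) = 1 (factor: 247 = 13^1 · 19); v_p(y) = 2 (factor: 845 = 13^2 · 5). Additivity: v_p(xy) = v_p(x) + v_p(y) = 1 + 2 = 3. (Direct check: xy = 208715 = 13^3 · (95).)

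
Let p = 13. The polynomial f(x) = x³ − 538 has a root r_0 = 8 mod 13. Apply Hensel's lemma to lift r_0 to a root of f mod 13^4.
r_3 = 17857 (mod 28561)

Hensel: r_{i+1} = r_i − f(r_i)/f′(r_i) mod 13^{i+2}, where f′(x) = 3x². Iterate:
  r_0 = 8 (mod 13)
  r_1 = 112 (mod 169)
  r_2 = 281 (mod 2197)
  r_3 = 17857 (mod 28561)
Final: r = 17857 with f(r) ≡ 0 mod 13^4.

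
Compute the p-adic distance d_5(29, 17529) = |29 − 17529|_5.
d_5(29, 17529) = 1/625

Step 1 — x − y = 29 − 17529 = -17500. Step 2 — v_5(-17500) = 4 (factor: -17500 = −(5^4 · 28); the sign does not affect v_p). Step 3 — |x − y|_5 = 5^{-4} = 1/625.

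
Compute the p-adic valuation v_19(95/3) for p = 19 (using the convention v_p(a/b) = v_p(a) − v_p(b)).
v_19(95/3) = 1

Factor powers of 19 from the numerator and denominator of the reduced fraction: 95 = 19^1 · 5 and 3 = 19^0 · 3. Apply v_p(a/b) = v_p(a) − v_p(b): v_19(95/3) = 1 − 0 = 1.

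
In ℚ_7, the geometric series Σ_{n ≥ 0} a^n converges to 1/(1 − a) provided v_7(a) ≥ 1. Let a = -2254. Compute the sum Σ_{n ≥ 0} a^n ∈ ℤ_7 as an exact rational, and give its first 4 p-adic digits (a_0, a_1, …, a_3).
Σ a^n = 1/(1 − a) = 1/2255;  first 4 digits = (1, 0, 3, 0)

v_7(a) = 2 ≥ 1, so the series converges in ℤ_7 to 1/(1 − a) = 1/(1 − (-2254)) = 1/2255. Expand this rational in ℤ_7: compute digits iteratively via d_i = x_i mod 7, x_{i+1} = (x_i − d_i)/7. The first 4 digits are (1, 0, 3, 0).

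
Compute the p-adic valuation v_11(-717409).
v_11(-717409) = 4

v_11(n) is the largest exponent k such that 11^k divides n. Factor out: -717409 = -11^4 · 49. (Sign doesn't affect v_p.) So v_11(-717409) = 4.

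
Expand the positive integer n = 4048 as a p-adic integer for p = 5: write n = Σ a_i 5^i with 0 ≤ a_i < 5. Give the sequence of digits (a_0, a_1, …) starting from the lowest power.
(a_0, a_1, …) = (3, 4, 1, 2, 1, 1)

Repeated division by 5 gives the digits low-to-high: 4048 = 3 + 4·5^1 + 1·5^2 + 2·5^3 + 1·5^4 + 1·5^5. Digit sequence: (3, 4, 1, 2, 1, 1).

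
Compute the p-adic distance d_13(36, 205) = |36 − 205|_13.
d_13(36, 205) = 1/169

Step 1 — x − y = 36 − 205 = -169. Step 2 — v_13(-169) = 2 (factor: -169 = −(13^2 · 1); the sign does not affect v_p). Step 3 — |x − y|_13 = 13^{-2} = 1/169.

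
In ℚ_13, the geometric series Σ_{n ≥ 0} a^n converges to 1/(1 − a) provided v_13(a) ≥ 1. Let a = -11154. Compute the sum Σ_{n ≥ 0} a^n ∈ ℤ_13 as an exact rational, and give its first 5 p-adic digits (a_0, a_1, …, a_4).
Σ a^n = 1/(1 − a) = 1/11155;  first 5 digits = (1, 0, 12, 7, 0)

v_13(a) = 2 ≥ 1, so the series converges in ℤ_13 to 1/(1 − a) = 1/(1 − (-11154)) = 1/11155. Expand this rational in ℤ_13: compute digits iteratively via d_i = x_i mod 13, x_{i+1} = (x_i − d_i)/13. The first 5 digits are (1, 0, 12, 7, 0).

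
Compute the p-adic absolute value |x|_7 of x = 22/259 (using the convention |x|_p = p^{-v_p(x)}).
|22/259|_7 = 7

Step 1 — compute v_7(x) by factoring powers of 7 out of the numerator and denominator: v_7(22/259) = -1. Step 2 — apply |x|_p = p^{-v_p(x)} = 7^{1} = 7.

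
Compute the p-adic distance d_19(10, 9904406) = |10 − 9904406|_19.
d_19(10, 9904406) = 1/2476099

Step 1 — x − y = 10 − 9904406 = -9904396. Step 2 — v_19(-9904396) = 5 (factor: -9904396 = −(19^5 · 4); the sign does not affect v_p). Step 3 — |x − y|_19 = 19^{-5} = 1/2476099.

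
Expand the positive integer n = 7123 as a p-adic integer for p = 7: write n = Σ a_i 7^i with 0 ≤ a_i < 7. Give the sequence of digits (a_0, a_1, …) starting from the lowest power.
(a_0, a_1, …) = (4, 2, 5, 6, 2)

Repeated division by 7 gives the digits low-to-high: 7123 = 4 + 2·7^1 + 5·7^2 + 6·7^3 + 2·7^4. Digit sequence: (4, 2, 5, 6, 2).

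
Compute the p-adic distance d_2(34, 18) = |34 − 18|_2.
d_2(34, 18) = 1/16

Step 1 — x − y = 34 − 18 = 16. Step 2 — v_2(16) = 4 (factor: 16 = (2^4 · 1); the sign does not affect v_p). Step 3 — |x − y|_2 = 2^{-4} = 1/16.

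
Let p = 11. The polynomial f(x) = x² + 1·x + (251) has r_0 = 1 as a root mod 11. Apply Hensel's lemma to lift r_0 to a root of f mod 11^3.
r_2 = 1046 (mod 1331)

Hensel: r_{i+1} = r_i − f(r_i)·(f′(r_i))^{-1} mod 11^{i+2}, f′(x) = 2x + 1. Iterate:
  r_0 = 1 (mod 11)
  r_1 = 78 (mod 121)
  r_2 = 1046 (mod 1331)
Final: r = 1046 satisfies f(r) ≡ 0 mod 11^3.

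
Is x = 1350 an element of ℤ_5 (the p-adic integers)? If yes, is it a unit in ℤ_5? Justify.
x ∈ ℤ_5 but not a unit; v_5(x) = 2 > 0

ℤ_5 = {x ∈ ℚ_5 : v_5(x) ≥ 0} and ℤ_5^× = {x ∈ ℤ_5 : v_5(x) = 0}. Here v_5(1350) = v_5(num) − v_5(den) = 2; compare against these criteria.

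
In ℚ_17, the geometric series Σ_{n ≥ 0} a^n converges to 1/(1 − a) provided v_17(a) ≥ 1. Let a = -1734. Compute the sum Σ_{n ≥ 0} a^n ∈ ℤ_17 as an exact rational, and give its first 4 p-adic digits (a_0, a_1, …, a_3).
Σ a^n = 1/(1 − a) = 1/1735;  first 4 digits = (1, 0, 11, 16)

v_17(a) = 2 ≥ 1, so the series converges in ℤ_17 to 1/(1 − a) = 1/(1 − (-1734)) = 1/1735. Expand this rational in ℤ_17: compute digits iteratively via d_i = x_i mod 17, x_{i+1} = (x_i − d_i)/17. The first 4 digits are (1, 0, 11, 16).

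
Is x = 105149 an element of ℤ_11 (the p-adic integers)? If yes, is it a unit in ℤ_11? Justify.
x ∈ ℤ_11 but not a unit; v_11(x) = 3 > 0

ℤ_11 = {x ∈ ℚ_11 : v_11(x) ≥ 0} and ℤ_11^× = {x ∈ ℤ_11 : v_11(x) = 0}. Here v_11(105149) = v_11(num) − v_11(den) = 3; compare against these criteria.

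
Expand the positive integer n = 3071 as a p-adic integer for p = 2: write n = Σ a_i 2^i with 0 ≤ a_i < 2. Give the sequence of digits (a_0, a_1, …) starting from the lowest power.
(a_0, a_1, …) = (1, 1, 1, 1, 1, 1, 1, 1, 1, 1, 0, 1)

Repeated division by 2 gives the digits low-to-high: 3071 = 1 + 1·2^1 + 1·2^2 + 1·2^3 + 1·2^4 + 1·2^5 + 1·2^6 + 1·2^7 + 1·2^8 + 1·2^9 + 1·2^11. Digit sequence: (1, 1, 1, 1, 1, 1, 1, 1, 1, 1, 0, 1).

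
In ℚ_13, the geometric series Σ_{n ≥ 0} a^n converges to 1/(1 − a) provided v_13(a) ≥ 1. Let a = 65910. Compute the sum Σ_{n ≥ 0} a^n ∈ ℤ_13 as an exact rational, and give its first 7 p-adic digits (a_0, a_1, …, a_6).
Σ a^n = 1/(1 − a) = -1/65909;  first 7 digits = (1, 0, 0, 4, 2, 0, 3)

v_13(a) = 3 ≥ 1, so the series converges in ℤ_13 to 1/(1 − a) = 1/(1 − 65910) = -1/65909. Expand this rational in ℤ_13: compute digits iteratively via d_i = x_i mod 13, x_{i+1} = (x_i − d_i)/13. The first 7 digits are (1, 0, 0, 4, 2, 0, 3).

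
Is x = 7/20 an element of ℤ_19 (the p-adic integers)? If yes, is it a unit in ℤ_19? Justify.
x ∈ ℤ_19^× (unit); v_19(x) = 0

ℤ_19 = {x ∈ ℚ_19 : v_19(x) ≥ 0} and ℤ_19^× = {x ∈ ℤ_19 : v_19(x) = 0}. Here v_19(7/20) = v_19(num) − v_19(den) = 0; compare against these criteria.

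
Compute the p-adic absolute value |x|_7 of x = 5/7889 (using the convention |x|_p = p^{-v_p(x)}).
|5/7889|_7 = 343

Step 1 — compute v_7(x) by factoring powers of 7 out of the numerator and denominator: v_7(5/7889) = -3. Step 2 — apply |x|_p = p^{-v_p(x)} = 7^{3} = 343.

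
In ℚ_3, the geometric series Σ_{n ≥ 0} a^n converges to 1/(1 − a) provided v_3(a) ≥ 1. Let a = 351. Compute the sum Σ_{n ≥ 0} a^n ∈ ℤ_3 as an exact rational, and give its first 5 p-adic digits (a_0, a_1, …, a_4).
Σ a^n = 1/(1 − a) = -1/350;  first 5 digits = (1, 0, 0, 1, 1)

v_3(a) = 3 ≥ 1, so the series converges in ℤ_3 to 1/(1 − a) = 1/(1 − 351) = -1/350. Expand this rational in ℤ_3: compute digits iteratively via d_i = x_i mod 3, x_{i+1} = (x_i − d_i)/3. The first 5 digits are (1, 0, 0, 1, 1).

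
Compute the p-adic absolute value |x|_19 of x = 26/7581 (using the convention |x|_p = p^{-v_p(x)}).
|26/7581|_19 = 361

Step 1 — compute v_19(x) by factoring powers of 19 out of the numerator and denominator: v_19(26/7581) = -2. Step 2 — apply |x|_p = p^{-v_p(x)} = 19^{2} = 361.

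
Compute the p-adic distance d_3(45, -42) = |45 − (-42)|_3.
d_3(45, -42) = 1/3

Step 1 — x − y = 45 − (-42) = 87. Step 2 — v_3(87) = 1 (factor: 87 = (3^1 · 29); the sign does not affect v_p). Step 3 — |x − y|_3 = 3^{-1} = 1/3.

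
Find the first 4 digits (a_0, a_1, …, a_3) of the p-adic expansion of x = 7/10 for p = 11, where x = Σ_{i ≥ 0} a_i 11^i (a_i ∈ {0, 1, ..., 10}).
(a_0, …, a_3) = (4, 3, 3, 3)

v_11(7/10) = 0 (numerator and denominator both coprime to 11), so x ∈ ℤ_11^×. Compute digits iteratively via a_i = x_i mod 11, x_{i+1} = (x_i − a_i)/11, with x_0 = x:
  x_0 = 7/10;  a_0 = 4;  x_1 = (x_0 − 4)/11 = -3/10
  x_1 = -3/10;  a_1 = 3;  x_2 = (x_1 − 3)/11 = -3/10
  x_2 = -3/10;  a_2 = 3;  x_3 = (x_2 − 3)/11 = -3/10
  x_3 = -3/10;  a_3 = 3;  x_4 = (x_3 − 3)/11 = -3/10
Digits: (4, 3, 3, 3).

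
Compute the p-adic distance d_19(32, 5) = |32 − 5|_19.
d_19(32, 5) = 1

Step 1 — x − y = 32 − 5 = 27. Step 2 — v_19(27) = 0 (factor: 27 = (19^0 · 27); the sign does not affect v_p). Step 3 — |x − y|_19 = 19^{0} = 1.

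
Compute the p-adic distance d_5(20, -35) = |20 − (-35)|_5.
d_5(20, -35) = 1/5

Step 1 — x − y = 20 − (-35) = 55. Step 2 — v_5(55) = 1 (factor: 55 = (5^1 · 11); the sign does not affect v_p). Step 3 — |x − y|_5 = 5^{-1} = 1/5.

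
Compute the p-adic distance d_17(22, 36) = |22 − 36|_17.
d_17(22, 36) = 1

Step 1 — x − y = 22 − 36 = -14. Step 2 — v_17(-14) = 0 (factor: -14 = −(17^0 · 14); the sign does not affect v_p). Step 3 — |x − y|_17 = 17^{0} = 1.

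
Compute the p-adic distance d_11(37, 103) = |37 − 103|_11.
d_11(37, 103) = 1/11

Step 1 — x − y = 37 − 103 = -66. Step 2 — v_11(-66) = 1 (factor: -66 = −(11^1 · 6); the sign does not affect v_p). Step 3 — |x − y|_11 = 11^{-1} = 1/11.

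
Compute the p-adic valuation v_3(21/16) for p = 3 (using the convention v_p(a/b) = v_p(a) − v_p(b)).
v_3(21/16) = 1

Factor powers of 3 from the numerator and denominator of the reduced fraction: 21 = 3^1 · 7 and 16 = 3^0 · 16. Apply v_p(a/b) = v_p(a) − v_p(b): v_3(21/16) = 1 − 0 = 1.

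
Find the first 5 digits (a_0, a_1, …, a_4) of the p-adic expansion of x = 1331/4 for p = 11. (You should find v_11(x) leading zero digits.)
(a_0, …, a_4) = (0, 0, 0, 3, 8)

v_11(1331/4) = 3, so a_0 = ... = a_2 = 0. Factor out: x = 11^3 · u with u = 1/4 a unit in ℤ_11. Expand u iteratively via a_{v+i} = u_i mod 11, u_{i+1} = (u_i − a_{v+i})/11:
  u_0 = 1/4;  a_3 = 3;  u_1 = (u_0 − 3)/11 = -1/4
  u_1 = -1/4;  a_4 = 8;  u_2 = (u_1 − 8)/11 = -3/4
Digits: (0, 0, 0, 3, 8).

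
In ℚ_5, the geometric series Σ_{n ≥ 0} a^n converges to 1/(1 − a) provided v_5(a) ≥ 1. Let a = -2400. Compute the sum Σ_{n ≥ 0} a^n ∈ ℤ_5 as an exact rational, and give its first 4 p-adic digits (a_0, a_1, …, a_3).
Σ a^n = 1/(1 − a) = 1/2401;  first 4 digits = (1, 0, 4, 0)

v_5(a) = 2 ≥ 1, so the series converges in ℤ_5 to 1/(1 − a) = 1/(1 − (-2400)) = 1/2401. Expand this rational in ℤ_5: compute digits iteratively via d_i = x_i mod 5, x_{i+1} = (x_i − d_i)/5. The first 4 digits are (1, 0, 4, 0).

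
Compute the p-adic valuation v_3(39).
v_3(39) = 1

v_3(n) is the largest exponent k such that 3^k divides n. Factor out: 39 = 3^1 · 13. (Sign doesn't affect v_p.) So v_3(39) = 1.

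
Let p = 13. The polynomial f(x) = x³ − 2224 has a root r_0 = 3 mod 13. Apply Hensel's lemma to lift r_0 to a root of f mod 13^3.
r_2 = 3 (mod 2197)

Hensel: r_{i+1} = r_i − f(r_i)/f′(r_i) mod 13^{i+2}, where f′(x) = 3x². Iterate:
  r_0 = 3 (mod 13)
  r_1 = 3 (mod 169)
  r_2 = 3 (mod 2197)
Final: r = 3 with f(r) ≡ 0 mod 13^3.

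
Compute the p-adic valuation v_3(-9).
v_3(-9) = 2

v_3(n) is the largest exponent k such that 3^k divides n. Factor out: -9 = -3^2 · 1. (Sign doesn't affect v_p.) So v_3(-9) = 2.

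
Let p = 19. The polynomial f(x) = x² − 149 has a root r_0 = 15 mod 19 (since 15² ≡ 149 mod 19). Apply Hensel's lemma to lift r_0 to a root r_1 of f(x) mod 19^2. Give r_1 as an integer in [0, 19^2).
r_1 = 205 (mod 361)

Hensel's recurrence: r_{i+1} = r_i − f(r_i)·(f′(r_i))^{-1} mod 19^{i+2}, with f′(x) = 2x. Iterate:
  r_0 = 15 (mod 19)
  r_1 = 205 (mod 361)
Final: r_1 = 205, and one checks f(r_1) ≡ 0 mod 19^2.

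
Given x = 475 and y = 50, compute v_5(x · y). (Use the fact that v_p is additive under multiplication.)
v_5(23750) = 4

v_p(x) = 2 (factor: 475 = 5^2 · 19); v_p(y) = 2 (factor: 50 = 5^2 · 2). Additivity: v_p(xy) = v_p(x) + v_p(y) = 2 + 2 = 4. (Direct check: xy = 23750 = 5^4 · (38).)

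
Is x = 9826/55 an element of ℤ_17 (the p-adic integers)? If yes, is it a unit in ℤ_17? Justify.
x ∈ ℤ_17 but not a unit; v_17(x) = 3 > 0

ℤ_17 = {x ∈ ℚ_17 : v_17(x) ≥ 0} and ℤ_17^× = {x ∈ ℤ_17 : v_17(x) = 0}. Here v_17(9826/55) = v_17(num) − v_17(den) = 3; compare against these criteria.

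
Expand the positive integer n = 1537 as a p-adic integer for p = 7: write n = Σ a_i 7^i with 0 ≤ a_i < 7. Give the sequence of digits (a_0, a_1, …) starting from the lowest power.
(a_0, a_1, …) = (4, 2, 3, 4)

Repeated division by 7 gives the digits low-to-high: 1537 = 4 + 2·7^1 + 3·7^2 + 4·7^3. Digit sequence: (4, 2, 3, 4).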